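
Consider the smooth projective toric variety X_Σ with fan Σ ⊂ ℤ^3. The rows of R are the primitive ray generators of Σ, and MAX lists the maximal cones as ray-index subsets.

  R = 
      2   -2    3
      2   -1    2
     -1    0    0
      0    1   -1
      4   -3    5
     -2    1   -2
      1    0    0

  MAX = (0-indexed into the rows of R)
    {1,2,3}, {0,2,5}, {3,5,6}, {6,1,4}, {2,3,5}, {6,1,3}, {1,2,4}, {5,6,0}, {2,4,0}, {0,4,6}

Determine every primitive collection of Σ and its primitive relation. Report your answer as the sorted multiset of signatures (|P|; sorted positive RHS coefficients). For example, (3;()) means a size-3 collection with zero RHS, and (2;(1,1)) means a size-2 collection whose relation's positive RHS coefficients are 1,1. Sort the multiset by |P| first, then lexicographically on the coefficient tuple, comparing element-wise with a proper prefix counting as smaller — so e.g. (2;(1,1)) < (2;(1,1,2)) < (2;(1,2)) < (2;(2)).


|primitive collections| = 6. Relations:

  P = {1,5}:  v_{1} + v_{5} = 0  so sig = (2;())
  P = {2,6}:  v_{2} + v_{6} = 0  so sig = (2;())
  P = {0,1}:  v_{0} + v_{1} = v_{4}  so sig = (2;(1))
  P = {0,3}:  v_{0} + v_{3} = v_{1}  so sig = (2;(1))
  P = {4,5}:  v_{4} + v_{5} = v_{0}  so sig = (2;(1))
  P = {3,4}:  v_{3} + v_{4} = 2·v_{1}  so sig = (2;(2))

so the primitive-relation signature multiset is
    (2;())
    (2;())
    (2;(1))
    (2;(1))
    (2;(1))
    (2;(2))


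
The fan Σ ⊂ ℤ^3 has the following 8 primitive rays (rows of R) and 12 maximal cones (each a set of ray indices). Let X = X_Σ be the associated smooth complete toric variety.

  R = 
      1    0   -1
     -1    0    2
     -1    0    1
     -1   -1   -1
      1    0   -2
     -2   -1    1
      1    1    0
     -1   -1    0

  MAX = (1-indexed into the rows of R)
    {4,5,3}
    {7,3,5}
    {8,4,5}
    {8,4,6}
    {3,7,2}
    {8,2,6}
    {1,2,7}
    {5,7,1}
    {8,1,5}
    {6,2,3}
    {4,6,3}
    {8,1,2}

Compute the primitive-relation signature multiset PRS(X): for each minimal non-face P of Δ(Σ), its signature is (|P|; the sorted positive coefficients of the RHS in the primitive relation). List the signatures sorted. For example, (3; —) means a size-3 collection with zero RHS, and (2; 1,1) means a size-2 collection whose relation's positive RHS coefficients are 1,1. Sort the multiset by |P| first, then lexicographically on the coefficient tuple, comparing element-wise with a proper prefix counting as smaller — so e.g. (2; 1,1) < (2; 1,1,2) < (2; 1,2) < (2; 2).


10 collections generate NE(X_Σ); each relation:

  {1,3}:  v_{1} + v_{3} = 0  so sig = (2; —)
  {2,5}:  v_{2} + v_{5} = 0  so sig = (2; —)
  {7,8}:  v_{7} + v_{8} = 0  so sig = (2; —)
  {1,6}:  v_{1} + v_{6} = v_{8}  so sig = (2; 1)
  {2,4}:  v_{2} + v_{4} = v_{6}  so sig = (2; 1)
  {3,8}:  v_{3} + v_{8} = v_{6}  so sig = (2; 1)
  {5,6}:  v_{5} + v_{6} = v_{4}  so sig = (2; 1)
  {6,7}:  v_{6} + v_{7} = v_{3}  so sig = (2; 1)
  {1,4}:  v_{1} + v_{4} = v_{5} + v_{8}  so sig = (2; 1,1)
  {4,7}:  v_{4} + v_{7} = v_{3} + v_{5}  so sig = (2; 1,1)

Hence PRS(X_Σ) =
    |P|=2: 10 collections, coeffs (), (), (), (1), (1), (1), (1), (1), (1,1), (1,1)


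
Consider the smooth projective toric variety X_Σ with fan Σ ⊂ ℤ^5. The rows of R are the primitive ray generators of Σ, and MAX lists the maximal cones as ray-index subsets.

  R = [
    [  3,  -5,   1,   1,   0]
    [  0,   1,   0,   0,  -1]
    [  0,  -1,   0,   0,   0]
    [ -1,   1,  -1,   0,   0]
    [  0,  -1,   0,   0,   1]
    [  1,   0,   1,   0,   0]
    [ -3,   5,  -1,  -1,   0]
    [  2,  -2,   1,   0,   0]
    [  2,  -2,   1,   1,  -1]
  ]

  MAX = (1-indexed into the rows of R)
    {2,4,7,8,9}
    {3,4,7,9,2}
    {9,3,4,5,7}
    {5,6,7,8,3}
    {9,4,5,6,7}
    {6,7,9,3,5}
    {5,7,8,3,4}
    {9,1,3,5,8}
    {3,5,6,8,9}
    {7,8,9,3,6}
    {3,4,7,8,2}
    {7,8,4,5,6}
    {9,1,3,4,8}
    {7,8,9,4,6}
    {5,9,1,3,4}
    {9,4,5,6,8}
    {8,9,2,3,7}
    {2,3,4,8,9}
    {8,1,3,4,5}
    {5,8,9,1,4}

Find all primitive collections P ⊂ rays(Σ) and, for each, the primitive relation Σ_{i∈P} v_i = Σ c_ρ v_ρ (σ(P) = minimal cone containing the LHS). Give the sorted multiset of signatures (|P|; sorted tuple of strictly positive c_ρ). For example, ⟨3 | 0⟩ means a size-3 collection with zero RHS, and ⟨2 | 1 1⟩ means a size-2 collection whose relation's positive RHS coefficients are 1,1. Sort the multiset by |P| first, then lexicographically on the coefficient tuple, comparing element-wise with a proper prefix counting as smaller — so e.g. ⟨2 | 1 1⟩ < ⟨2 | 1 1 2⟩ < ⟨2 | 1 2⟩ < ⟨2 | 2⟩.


|primitive collections| = 9. Relations:

  P = {1,7}:  v_{1} + v_{7} = 0  ⇒ sig = ⟨2 | 0⟩
  P = {2,5}:  v_{2} + v_{5} = 0  ⇒ sig = ⟨2 | 0⟩
  P = {1,6}:  v_{1} + v_{6} = v_{5} + v_{8} + v_{9}  ⇒ sig = ⟨2 | 1 1 1⟩
  P = {2,6}:  v_{2} + v_{6} = v_{7} + v_{8} + v_{9}  ⇒ sig = ⟨2 | 1 1 1⟩
  P = {1,2}:  v_{1} + v_{2} = v_{3} + v_{4} + v_{8} + v_{9}  ⇒ sig = ⟨2 | 1 1 1 1⟩
  P = {3,4,6}:  v_{3} + v_{4} + v_{6} = 0  ⇒ sig = ⟨3 | 0⟩
  P = {5,7,8,9}:  v_{5} + v_{7} + v_{8} + v_{9} = v_{6}  ⇒ sig = ⟨4 | 1⟩
  P = {3,4,5,8,9}:  v_{3} + v_{4} + v_{5} + v_{8} + v_{9} = v_{1}  ⇒ sig = ⟨5 | 1⟩
  P = {3,4,7,8,9}:  v_{3} + v_{4} + v_{7} + v_{8} + v_{9} = v_{2}  ⇒ sig = ⟨5 | 1⟩

Signatures (|P|; sorted positive RHS coefficients), sorted:
    ⟨2 | 0⟩
    ⟨2 | 0⟩
    ⟨2 | 1 1 1⟩
    ⟨2 | 1 1 1⟩
    ⟨2 | 1 1 1 1⟩
    ⟨3 | 0⟩
    ⟨4 | 1⟩
    ⟨5 | 1⟩
    ⟨5 | 1⟩


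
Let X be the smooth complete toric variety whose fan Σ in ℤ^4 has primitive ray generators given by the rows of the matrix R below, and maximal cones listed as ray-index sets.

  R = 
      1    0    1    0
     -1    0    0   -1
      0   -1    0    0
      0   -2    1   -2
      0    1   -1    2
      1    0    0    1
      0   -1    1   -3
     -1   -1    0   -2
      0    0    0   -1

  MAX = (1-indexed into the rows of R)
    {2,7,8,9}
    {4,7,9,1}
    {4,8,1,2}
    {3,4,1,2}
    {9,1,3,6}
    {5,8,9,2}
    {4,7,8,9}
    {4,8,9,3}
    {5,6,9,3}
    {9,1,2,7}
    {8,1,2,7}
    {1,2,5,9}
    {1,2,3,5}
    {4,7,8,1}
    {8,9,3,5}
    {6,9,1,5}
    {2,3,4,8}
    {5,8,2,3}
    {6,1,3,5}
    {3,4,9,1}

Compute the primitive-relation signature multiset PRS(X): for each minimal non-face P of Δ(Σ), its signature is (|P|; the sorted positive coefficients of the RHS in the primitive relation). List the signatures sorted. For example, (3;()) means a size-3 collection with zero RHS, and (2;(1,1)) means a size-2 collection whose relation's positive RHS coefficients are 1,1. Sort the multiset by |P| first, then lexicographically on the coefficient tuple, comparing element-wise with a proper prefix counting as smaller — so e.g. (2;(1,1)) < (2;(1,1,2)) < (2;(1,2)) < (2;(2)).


The 14 primitive collections of Σ (r=9, n=4):

  • {2,6}:  v_{2} + v_{6} = 0 — sig = (2;())
  • {4,5}:  v_{4} + v_{5} = v_{3} — sig = (2;(1))
  • {5,7}:  v_{5} + v_{7} = v_{9} — sig = (2;(1))
  • {3,7}:  v_{3} + v_{7} = v_{4} + v_{9} — sig = (2;(1,1))
  • {6,8}:  v_{6} + v_{8} = v_{3} + v_{9} — sig = (2;(1,1))
  • {4,6}:  v_{4} + v_{6} = v_{1} + 2·v_{3} + v_{9} — sig = (2;(1,1,2))
  • {6,7}:  v_{6} + v_{7} = v_{1} + v_{3} + 2·v_{9} — sig = (2;(1,1,2))
  • {1,5,8}:  v_{1} + v_{5} + v_{8} = 0 — sig = (3;())
  • {1,3,8}:  v_{1} + v_{3} + v_{8} = v_{4} — sig = (3;(1))
  • {1,8,9}:  v_{1} + v_{8} + v_{9} = v_{7} — sig = (3;(1))
  • {2,3,9}:  v_{2} + v_{3} + v_{9} = v_{8} — sig = (3;(1))
  • {2,4,9}:  v_{2} + v_{4} + v_{9} = v_{1} + 2·v_{8} — sig = (3;(1,2))
  • {2,4,7}:  v_{2} + v_{4} + v_{7} = 2·v_{1} + 3·v_{8} — sig = (3;(2,3))
  • {1,3,5,9}:  v_{1} + v_{3} + v_{5} + v_{9} = v_{6} — sig = (4;(1))

Signatures (|P|; sorted positive RHS coefficients), sorted:
    |P|=2: 7 collections, coeffs (), (1), (1), (1,1), (1,1), (1,1,2), (1,1,2)
    |P|=3: 6 collections, coeffs (), (1), (1), (1), (1,2), (2,3)
    |P|=4: 1 collection, coeffs (1)


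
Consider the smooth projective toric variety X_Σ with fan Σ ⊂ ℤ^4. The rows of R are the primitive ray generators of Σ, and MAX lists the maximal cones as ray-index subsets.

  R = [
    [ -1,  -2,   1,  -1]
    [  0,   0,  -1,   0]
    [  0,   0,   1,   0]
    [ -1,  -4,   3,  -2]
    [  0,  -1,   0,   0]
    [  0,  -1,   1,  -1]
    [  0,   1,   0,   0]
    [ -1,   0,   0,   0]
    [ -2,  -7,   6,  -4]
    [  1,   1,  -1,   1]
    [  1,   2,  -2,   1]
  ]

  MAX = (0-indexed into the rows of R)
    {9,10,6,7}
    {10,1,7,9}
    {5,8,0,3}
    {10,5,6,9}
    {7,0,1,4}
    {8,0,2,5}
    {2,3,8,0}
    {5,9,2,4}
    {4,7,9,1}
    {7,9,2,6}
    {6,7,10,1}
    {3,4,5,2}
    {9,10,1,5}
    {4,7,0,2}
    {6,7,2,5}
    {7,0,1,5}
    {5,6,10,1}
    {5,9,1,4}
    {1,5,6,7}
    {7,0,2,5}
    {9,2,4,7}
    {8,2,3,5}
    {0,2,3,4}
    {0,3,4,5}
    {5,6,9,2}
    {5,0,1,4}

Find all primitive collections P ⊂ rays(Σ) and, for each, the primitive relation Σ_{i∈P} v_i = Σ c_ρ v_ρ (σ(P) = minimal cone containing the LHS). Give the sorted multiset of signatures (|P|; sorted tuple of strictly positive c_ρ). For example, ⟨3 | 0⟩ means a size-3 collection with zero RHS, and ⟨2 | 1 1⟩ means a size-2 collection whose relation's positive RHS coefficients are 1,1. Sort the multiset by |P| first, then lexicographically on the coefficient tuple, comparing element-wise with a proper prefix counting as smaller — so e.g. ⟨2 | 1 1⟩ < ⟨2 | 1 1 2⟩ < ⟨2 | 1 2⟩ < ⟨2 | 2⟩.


Σ has 24 primitive collections:

  P = {1,2}:  v_{1} + v_{2} = 0  →  sig = ⟨2 | 0⟩
  P = {4,6}:  v_{4} + v_{6} = 0  →  sig = ⟨2 | 0⟩
  P = {0,9}:  v_{0} + v_{9} = v_{4}  →  sig = ⟨2 | 1⟩
  P = {0,10}:  v_{0} + v_{10} = v_{1}  →  sig = ⟨2 | 1⟩
  P = {0,6}:  v_{0} + v_{6} = v_{5} + v_{7}  →  sig = ⟨2 | 1 1⟩
  P = {2,10}:  v_{2} + v_{10} = v_{6} + v_{9}  →  sig = ⟨2 | 1 1⟩
  P = {3,10}:  v_{3} + v_{10} = v_{4} + v_{5}  →  sig = ⟨2 | 1 1⟩
  P = {4,10}:  v_{4} + v_{10} = v_{1} + v_{9}  →  sig = ⟨2 | 1 1⟩
  P = {8,10}:  v_{8} + v_{10} = v_{3} + v_{5}  →  sig = ⟨2 | 1 1⟩
  P = {1,3}:  v_{1} + v_{3} = v_{0} + v_{4} + v_{5}  →  sig = ⟨2 | 1 1 1⟩
  P = {1,8}:  v_{1} + v_{8} = v_{0} + v_{3} + v_{5}  →  sig = ⟨2 | 1 1 1⟩
  P = {3,6}:  v_{3} + v_{6} = v_{0} + v_{2} + v_{5}  →  sig = ⟨2 | 1 1 1⟩
  P = {8,9}:  v_{8} + v_{9} = v_{2} + v_{3} + v_{4} + v_{5}  →  sig = ⟨2 | 1 1 1 1⟩
  P = {3,9}:  v_{3} + v_{9} = v_{2} + 2·v_{4} + v_{5}  →  sig = ⟨2 | 1 1 2⟩
  P = {3,7}:  v_{3} + v_{7} = 2·v_{0} + v_{2}  →  sig = ⟨2 | 1 2⟩
  P = {7,8}:  v_{7} + v_{8} = 3·v_{0} + 2·v_{2} + v_{5}  →  sig = ⟨2 | 1 2 3⟩
  P = {4,8}:  v_{4} + v_{8} = 2·v_{3}  →  sig = ⟨2 | 2⟩
  P = {6,8}:  v_{6} + v_{8} = 2·v_{0} + 2·v_{2} + 2·v_{5}  →  sig = ⟨2 | 2 2 2⟩
  P = {5,7,9}:  v_{5} + v_{7} + v_{9} = 0  →  sig = ⟨3 | 0⟩
  P = {1,6,9}:  v_{1} + v_{6} + v_{9} = v_{10}  →  sig = ⟨3 | 1⟩
  P = {4,5,7}:  v_{4} + v_{5} + v_{7} = v_{0}  →  sig = ⟨3 | 1⟩
  P = {5,7,10}:  v_{5} + v_{7} + v_{10} = v_{1} + v_{6}  →  sig = ⟨3 | 1 1⟩
  P = {0,2,3,5}:  v_{0} + v_{2} + v_{3} + v_{5} = v_{8}  →  sig = ⟨4 | 1⟩
  P = {0,2,4,5}:  v_{0} + v_{2} + v_{4} + v_{5} = v_{3}  →  sig = ⟨4 | 1⟩

so the primitive-relation signature multiset is
{ ⟨2 | 0⟩ ×2,  ⟨2 | 1⟩ ×2,  ⟨2 | 1 1⟩ ×5,  ⟨2 | 1 1 1⟩ ×3,  ⟨2 | 1 1 1 1⟩,  ⟨2 | 1 1 2⟩,  ⟨2 | 1 2⟩,  ⟨2 | 1 2 3⟩,  ⟨2 | 2⟩,  ⟨2 | 2 2 2⟩,  ⟨3 | 0⟩,  ⟨3 | 1⟩ ×2,  ⟨3 | 1 1⟩,  ⟨4 | 1⟩ ×2 }


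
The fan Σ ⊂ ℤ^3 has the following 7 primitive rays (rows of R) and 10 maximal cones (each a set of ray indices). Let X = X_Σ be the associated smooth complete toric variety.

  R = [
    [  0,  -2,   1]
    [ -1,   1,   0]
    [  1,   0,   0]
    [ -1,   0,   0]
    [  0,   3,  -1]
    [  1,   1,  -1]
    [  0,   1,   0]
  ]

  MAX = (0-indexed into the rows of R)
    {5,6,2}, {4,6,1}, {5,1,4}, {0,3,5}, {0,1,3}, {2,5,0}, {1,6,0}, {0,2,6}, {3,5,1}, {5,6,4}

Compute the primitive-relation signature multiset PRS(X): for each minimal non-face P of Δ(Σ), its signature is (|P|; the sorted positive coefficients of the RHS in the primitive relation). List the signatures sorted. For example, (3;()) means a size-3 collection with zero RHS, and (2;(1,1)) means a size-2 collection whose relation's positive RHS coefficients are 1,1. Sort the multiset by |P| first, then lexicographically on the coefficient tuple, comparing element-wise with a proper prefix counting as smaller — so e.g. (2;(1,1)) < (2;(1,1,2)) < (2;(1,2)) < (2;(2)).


9 minimal non-faces of Δ(Σ) (on 7 rays):

  • {2,3}:  v_{2} + v_{3} = 0 ; sig = (2;())
  • {0,4}:  v_{0} + v_{4} = v_{6} ; sig = (2;(1))
  • {1,2}:  v_{1} + v_{2} = v_{6} ; sig = (2;(1))
  • {3,6}:  v_{3} + v_{6} = v_{1} ; sig = (2;(1))
  • {2,4}:  v_{2} + v_{4} = v_{5} + 2·v_{6} ; sig = (2;(1,2))
  • {3,4}:  v_{3} + v_{4} = 2·v_{1} + v_{5} ; sig = (2;(1,2))
  • {0,1,5}:  v_{0} + v_{1} + v_{5} = 0 ; sig = (3;())
  • {0,5,6}:  v_{0} + v_{5} + v_{6} = v_{2} ; sig = (3;(1))
  • {1,5,6}:  v_{1} + v_{5} + v_{6} = v_{4} ; sig = (3;(1))

Sorted signature multiset PRS(X):
    |P|=2: 6 collections, coeffs (), (1), (1), (1), (1,2), (1,2)
    |P|=3: 3 collections, coeffs (), (1), (1)


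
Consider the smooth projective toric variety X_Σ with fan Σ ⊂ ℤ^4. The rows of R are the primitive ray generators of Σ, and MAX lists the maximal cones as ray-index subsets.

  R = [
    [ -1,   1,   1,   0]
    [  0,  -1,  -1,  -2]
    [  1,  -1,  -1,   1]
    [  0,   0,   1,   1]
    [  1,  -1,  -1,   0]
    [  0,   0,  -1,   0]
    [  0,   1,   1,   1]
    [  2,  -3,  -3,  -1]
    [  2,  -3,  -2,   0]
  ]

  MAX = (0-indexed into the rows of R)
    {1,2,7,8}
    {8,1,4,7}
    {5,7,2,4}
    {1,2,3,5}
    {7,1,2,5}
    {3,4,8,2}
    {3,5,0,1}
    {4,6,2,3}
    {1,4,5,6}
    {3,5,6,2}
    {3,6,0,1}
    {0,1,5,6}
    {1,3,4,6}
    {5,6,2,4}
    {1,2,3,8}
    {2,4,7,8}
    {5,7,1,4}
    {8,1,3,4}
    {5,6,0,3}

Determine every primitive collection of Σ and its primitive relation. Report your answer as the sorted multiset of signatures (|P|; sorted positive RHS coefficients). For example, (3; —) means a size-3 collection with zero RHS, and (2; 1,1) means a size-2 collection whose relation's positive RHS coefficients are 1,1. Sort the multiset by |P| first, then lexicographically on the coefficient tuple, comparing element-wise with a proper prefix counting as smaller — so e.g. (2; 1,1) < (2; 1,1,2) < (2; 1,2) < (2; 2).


Δ(Σ) — 9 vertices, 12 min non-faces:

  {0,4}:  v_{0} + v_{4} = 0 — sig = (2; —)
  {3,7}:  v_{3} + v_{7} = v_{8} — sig = (2; 1)
  {0,2}:  v_{0} + v_{2} = v_{3} + v_{5} — sig = (2; 1,1)
  {0,7}:  v_{0} + v_{7} = v_{1} + v_{2} — sig = (2; 1,1)
  {0,8}:  v_{0} + v_{8} = v_{1} + v_{2} + v_{3} — sig = (2; 1,1,1)
  {5,8}:  v_{5} + v_{8} = v_{1} + 2·v_{2} — sig = (2; 1,2)
  {6,8}:  v_{6} + v_{8} = v_{3} + 2·v_{4} — sig = (2; 1,2)
  {6,7}:  v_{6} + v_{7} = 2·v_{4} — sig = (2; 2)
  {1,2,4}:  v_{1} + v_{2} + v_{4} = v_{7} — sig = (3; 1)
  {1,2,6}:  v_{1} + v_{2} + v_{6} = v_{4} — sig = (3; 1)
  {3,4,5}:  v_{3} + v_{4} + v_{5} = v_{2} — sig = (3; 1)
  {1,3,5,6}:  v_{1} + v_{3} + v_{5} + v_{6} = 0 — sig = (4; —)

Hence PRS(X_Σ) =
[(2; —), (2; 1), (2; 1,1), (2; 1,1), (2; 1,1,1), (2; 1,2), (2; 1,2), (2; 2), (3; 1), (3; 1), (3; 1), (4; —)]


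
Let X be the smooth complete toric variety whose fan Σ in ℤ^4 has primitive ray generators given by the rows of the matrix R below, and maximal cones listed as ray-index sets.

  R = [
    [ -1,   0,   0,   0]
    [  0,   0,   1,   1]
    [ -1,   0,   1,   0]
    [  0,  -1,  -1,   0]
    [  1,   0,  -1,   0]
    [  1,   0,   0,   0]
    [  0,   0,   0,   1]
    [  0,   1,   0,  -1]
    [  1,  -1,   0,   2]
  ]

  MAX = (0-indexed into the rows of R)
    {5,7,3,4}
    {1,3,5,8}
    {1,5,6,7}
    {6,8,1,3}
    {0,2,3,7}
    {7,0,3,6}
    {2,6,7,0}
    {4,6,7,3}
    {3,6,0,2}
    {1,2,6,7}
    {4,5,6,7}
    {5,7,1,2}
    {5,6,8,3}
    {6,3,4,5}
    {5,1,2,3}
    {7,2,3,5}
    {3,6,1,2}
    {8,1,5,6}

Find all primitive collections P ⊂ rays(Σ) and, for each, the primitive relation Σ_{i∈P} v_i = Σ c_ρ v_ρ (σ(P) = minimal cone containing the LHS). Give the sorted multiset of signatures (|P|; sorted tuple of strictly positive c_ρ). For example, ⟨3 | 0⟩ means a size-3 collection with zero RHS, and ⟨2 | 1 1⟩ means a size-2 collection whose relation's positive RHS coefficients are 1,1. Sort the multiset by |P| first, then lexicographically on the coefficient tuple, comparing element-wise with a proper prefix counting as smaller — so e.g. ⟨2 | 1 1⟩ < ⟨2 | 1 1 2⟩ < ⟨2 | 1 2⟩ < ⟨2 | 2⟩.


14 collections generate NE(X_Σ); each relation:

  P={0,5}:  v_{0} + v_{5} = 0 ; sig = ⟨2 | 0⟩
  P={2,4}:  v_{2} + v_{4} = 0 ; sig = ⟨2 | 0⟩
  P={0,1}:  v_{0} + v_{1} = v_{2} + v_{6} ; sig = ⟨2 | 1 1⟩
  P={1,4}:  v_{1} + v_{4} = v_{5} + v_{6} ; sig = ⟨2 | 1 1⟩
  P={7,8}:  v_{7} + v_{8} = v_{5} + v_{6} ; sig = ⟨2 | 1 1⟩
  P={0,4}:  v_{0} + v_{4} = v_{3} + v_{6} + v_{7} ; sig = ⟨2 | 1 1 1⟩
  P={0,8}:  v_{0} + v_{8} = v_{1} + v_{3} + v_{6} ; sig = ⟨2 | 1 1 1⟩
  P={2,8}:  v_{2} + v_{8} = 2·v_{1} + v_{3} ; sig = ⟨2 | 1 2⟩
  P={4,8}:  v_{4} + v_{8} = v_{3} + 2·v_{5} + 2·v_{6} ; sig = ⟨2 | 1 2 2⟩
  P={1,3,7}:  v_{1} + v_{3} + v_{7} = 0 ; sig = ⟨3 | 0⟩
  P={2,5,6}:  v_{2} + v_{5} + v_{6} = v_{1} ; sig = ⟨3 | 1⟩
  P={1,3,5,6}:  v_{1} + v_{3} + v_{5} + v_{6} = v_{8} ; sig = ⟨4 | 1⟩
  P={2,3,6,7}:  v_{2} + v_{3} + v_{6} + v_{7} = v_{0} ; sig = ⟨4 | 1⟩
  P={3,5,6,7}:  v_{3} + v_{5} + v_{6} + v_{7} = v_{4} ; sig = ⟨4 | 1⟩

so the primitive-relation signature multiset is
    ⟨2 | 0⟩
    ⟨2 | 0⟩
    ⟨2 | 1 1⟩
    ⟨2 | 1 1⟩
    ⟨2 | 1 1⟩
    ⟨2 | 1 1 1⟩
    ⟨2 | 1 1 1⟩
    ⟨2 | 1 2⟩
    ⟨2 | 1 2 2⟩
    ⟨3 | 0⟩
    ⟨3 | 1⟩
    ⟨4 | 1⟩
    ⟨4 | 1⟩
    ⟨4 | 1⟩


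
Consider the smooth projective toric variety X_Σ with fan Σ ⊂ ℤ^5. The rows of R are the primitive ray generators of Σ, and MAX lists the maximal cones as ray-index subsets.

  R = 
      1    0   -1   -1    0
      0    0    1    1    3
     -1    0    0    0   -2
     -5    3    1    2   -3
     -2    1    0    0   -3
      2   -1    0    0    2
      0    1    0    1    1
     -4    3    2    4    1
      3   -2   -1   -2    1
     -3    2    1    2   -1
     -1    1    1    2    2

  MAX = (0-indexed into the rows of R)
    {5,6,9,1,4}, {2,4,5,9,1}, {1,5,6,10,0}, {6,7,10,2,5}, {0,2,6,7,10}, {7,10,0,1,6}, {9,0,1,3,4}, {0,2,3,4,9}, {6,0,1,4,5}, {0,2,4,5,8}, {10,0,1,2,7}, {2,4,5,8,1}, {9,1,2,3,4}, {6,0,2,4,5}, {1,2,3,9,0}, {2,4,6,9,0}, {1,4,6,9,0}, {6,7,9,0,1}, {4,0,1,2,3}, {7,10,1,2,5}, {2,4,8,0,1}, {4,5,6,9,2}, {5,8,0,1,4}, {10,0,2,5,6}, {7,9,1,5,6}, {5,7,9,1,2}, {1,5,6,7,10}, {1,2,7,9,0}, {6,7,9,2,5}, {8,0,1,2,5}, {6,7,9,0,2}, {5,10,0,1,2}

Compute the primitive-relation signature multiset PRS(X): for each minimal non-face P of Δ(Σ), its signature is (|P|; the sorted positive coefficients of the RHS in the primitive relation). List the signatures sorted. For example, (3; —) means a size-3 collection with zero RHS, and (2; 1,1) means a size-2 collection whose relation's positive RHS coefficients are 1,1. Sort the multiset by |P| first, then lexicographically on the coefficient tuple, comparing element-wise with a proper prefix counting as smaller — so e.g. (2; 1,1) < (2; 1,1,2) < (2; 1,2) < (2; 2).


17 minimal non-faces of Δ(Σ) (on 11 rays):

  {8,9}:  v_{8} + v_{9} = 0  ⟹  sig = (2; —)
  {3,5}:  v_{3} + v_{5} = v_{9}  ⟹  sig = (2; 1)
  {4,10}:  v_{4} + v_{10} = v_{9}  ⟹  sig = (2; 1)
  {7,8}:  v_{7} + v_{8} = v_{10}  ⟹  sig = (2; 1)
  {9,10}:  v_{9} + v_{10} = v_{7}  ⟹  sig = (2; 1)
  {6,8}:  v_{6} + v_{8} = v_{0} + v_{5}  ⟹  sig = (2; 1,1)
  {3,8}:  v_{3} + v_{8} = v_{0} + v_{1} + v_{2} + v_{4}  ⟹  sig = (2; 1,1,1,1)
  {8,10}:  v_{8} + v_{10} = v_{0} + v_{1} + v_{2} + v_{5}  ⟹  sig = (2; 1,1,1,1)
  {3,10}:  v_{3} + v_{10} = v_{0} + v_{1} + v_{2} + 2·v_{9}  ⟹  sig = (2; 1,1,1,2)
  {3,7}:  v_{3} + v_{7} = v_{0} + v_{1} + v_{2} + 3·v_{9}  ⟹  sig = (2; 1,1,1,3)
  {3,6}:  v_{3} + v_{6} = v_{0} + 2·v_{9}  ⟹  sig = (2; 1,2)
  {4,7}:  v_{4} + v_{7} = 2·v_{9}  ⟹  sig = (2; 2)
  {0,5,9}:  v_{0} + v_{5} + v_{9} = v_{6}  ⟹  sig = (3; 1)
  {1,2,6}:  v_{1} + v_{2} + v_{6} = v_{10}  ⟹  sig = (3; 1)
  {0,5,7}:  v_{0} + v_{5} + v_{7} = v_{6} + v_{10}  ⟹  sig = (3; 1,1)
  {0,1,2,4,5}:  v_{0} + v_{1} + v_{2} + v_{4} + v_{5} = 0  ⟹  sig = (5; —)
  {0,1,2,4,9}:  v_{0} + v_{1} + v_{2} + v_{4} + v_{9} = v_{3}  ⟹  sig = (5; 1)

Hence PRS(X_Σ) =
    |P|=2: 12 collections, coeffs (), (1), (1), (1), (1), (1,1), (1,1,1,1), (1,1,1,1), (1,1,1,2), (1,1,1,3), (1,2), (2)
    |P|=3: 3 collections, coeffs (1), (1), (1,1)
    |P|=5: 2 collections, coeffs (), (1)


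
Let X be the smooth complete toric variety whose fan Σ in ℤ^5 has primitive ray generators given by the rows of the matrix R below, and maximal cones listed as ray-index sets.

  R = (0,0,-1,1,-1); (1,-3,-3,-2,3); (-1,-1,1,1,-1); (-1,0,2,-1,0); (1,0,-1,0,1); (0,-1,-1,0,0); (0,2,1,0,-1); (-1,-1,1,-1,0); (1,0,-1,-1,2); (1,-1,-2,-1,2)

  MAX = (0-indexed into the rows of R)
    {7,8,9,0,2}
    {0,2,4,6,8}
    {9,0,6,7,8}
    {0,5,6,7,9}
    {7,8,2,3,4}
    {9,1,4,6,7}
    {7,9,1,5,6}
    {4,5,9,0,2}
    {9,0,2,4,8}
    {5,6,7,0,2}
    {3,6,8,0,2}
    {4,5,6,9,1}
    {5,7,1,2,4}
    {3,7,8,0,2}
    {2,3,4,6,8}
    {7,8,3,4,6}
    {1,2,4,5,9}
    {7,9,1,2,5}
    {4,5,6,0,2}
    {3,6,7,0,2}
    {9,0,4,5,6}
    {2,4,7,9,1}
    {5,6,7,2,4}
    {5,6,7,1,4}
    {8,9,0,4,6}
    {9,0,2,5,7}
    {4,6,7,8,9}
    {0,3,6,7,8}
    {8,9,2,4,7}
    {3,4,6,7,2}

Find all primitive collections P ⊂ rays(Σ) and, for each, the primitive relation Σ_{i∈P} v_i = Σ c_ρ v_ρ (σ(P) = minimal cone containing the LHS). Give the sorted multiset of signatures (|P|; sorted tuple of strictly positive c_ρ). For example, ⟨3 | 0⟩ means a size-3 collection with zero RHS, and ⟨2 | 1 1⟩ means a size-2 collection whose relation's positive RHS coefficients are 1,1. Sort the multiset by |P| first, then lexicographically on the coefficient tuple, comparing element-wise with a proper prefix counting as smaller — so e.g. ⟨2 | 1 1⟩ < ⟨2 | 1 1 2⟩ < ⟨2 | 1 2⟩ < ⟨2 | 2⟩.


12 minimal non-faces of Δ(Σ) (on 10 rays):

  {3,5}:  v_{3} + v_{5} = v_{7}  ⇒ sig = ⟨2 | 1⟩
  {5,8}:  v_{5} + v_{8} = v_{9}  ⇒ sig = ⟨2 | 1⟩
  {3,9}:  v_{3} + v_{9} = v_{7} + v_{8}  ⇒ sig = ⟨2 | 1 1⟩
  {1,3}:  v_{1} + v_{3} = v_{4} + 2·v_{7} + v_{9}  ⇒ sig = ⟨2 | 1 1 2⟩
  {1,8}:  v_{1} + v_{8} = v_{4} + v_{7} + 2·v_{9}  ⇒ sig = ⟨2 | 1 1 2⟩
  {0,1}:  v_{0} + v_{1} = 2·v_{5} + v_{9}  ⇒ sig = ⟨2 | 1 2⟩
  {0,3,4}:  v_{0} + v_{3} + v_{4} = 0  ⇒ sig = ⟨3 | 0⟩
  {2,6,9}:  v_{2} + v_{6} + v_{9} = 0  ⇒ sig = ⟨3 | 0⟩
  {0,4,7}:  v_{0} + v_{4} + v_{7} = v_{5}  ⇒ sig = ⟨3 | 1⟩
  {1,2,6}:  v_{1} + v_{2} + v_{6} = v_{4} + v_{5} + v_{7}  ⇒ sig = ⟨3 | 1 1 1⟩
  {2,6,7,8}:  v_{2} + v_{6} + v_{7} + v_{8} = v_{3}  ⇒ sig = ⟨4 | 1⟩
  {4,5,7,9}:  v_{4} + v_{5} + v_{7} + v_{9} = v_{1}  ⇒ sig = ⟨4 | 1⟩

Hence PRS(X_Σ) =
{ ⟨2 | 1⟩ ×2,  ⟨2 | 1 1⟩,  ⟨2 | 1 1 2⟩ ×2,  ⟨2 | 1 2⟩,  ⟨3 | 0⟩ ×2,  ⟨3 | 1⟩,  ⟨3 | 1 1 1⟩,  ⟨4 | 1⟩ ×2 }


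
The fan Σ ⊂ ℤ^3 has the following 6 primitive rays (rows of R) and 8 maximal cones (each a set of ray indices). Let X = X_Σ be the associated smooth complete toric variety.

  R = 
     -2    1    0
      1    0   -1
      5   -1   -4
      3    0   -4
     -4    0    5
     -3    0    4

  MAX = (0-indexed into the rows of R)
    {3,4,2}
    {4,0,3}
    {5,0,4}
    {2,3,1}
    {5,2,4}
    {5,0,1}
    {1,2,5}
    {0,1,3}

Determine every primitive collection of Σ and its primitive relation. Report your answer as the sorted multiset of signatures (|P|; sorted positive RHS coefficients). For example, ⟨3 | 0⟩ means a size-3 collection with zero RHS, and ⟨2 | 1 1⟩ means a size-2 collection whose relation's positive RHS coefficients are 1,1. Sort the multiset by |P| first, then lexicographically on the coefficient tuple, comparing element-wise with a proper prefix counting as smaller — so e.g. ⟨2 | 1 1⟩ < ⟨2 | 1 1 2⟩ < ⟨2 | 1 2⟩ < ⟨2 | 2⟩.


3 minimal non-faces of Δ(Σ) (on 6 rays):

  P={3,5}:  v_{3} + v_{5} = 0  ⇒ sig = ⟨2 | 0⟩
  P={0,2}:  v_{0} + v_{2} = v_{3}  ⇒ sig = ⟨2 | 1⟩
  P={1,4}:  v_{1} + v_{4} = v_{5}  ⇒ sig = ⟨2 | 1⟩

Sorted signature multiset PRS(X):
    ⟨2 | 0⟩
    ⟨2 | 1⟩
    ⟨2 | 1⟩


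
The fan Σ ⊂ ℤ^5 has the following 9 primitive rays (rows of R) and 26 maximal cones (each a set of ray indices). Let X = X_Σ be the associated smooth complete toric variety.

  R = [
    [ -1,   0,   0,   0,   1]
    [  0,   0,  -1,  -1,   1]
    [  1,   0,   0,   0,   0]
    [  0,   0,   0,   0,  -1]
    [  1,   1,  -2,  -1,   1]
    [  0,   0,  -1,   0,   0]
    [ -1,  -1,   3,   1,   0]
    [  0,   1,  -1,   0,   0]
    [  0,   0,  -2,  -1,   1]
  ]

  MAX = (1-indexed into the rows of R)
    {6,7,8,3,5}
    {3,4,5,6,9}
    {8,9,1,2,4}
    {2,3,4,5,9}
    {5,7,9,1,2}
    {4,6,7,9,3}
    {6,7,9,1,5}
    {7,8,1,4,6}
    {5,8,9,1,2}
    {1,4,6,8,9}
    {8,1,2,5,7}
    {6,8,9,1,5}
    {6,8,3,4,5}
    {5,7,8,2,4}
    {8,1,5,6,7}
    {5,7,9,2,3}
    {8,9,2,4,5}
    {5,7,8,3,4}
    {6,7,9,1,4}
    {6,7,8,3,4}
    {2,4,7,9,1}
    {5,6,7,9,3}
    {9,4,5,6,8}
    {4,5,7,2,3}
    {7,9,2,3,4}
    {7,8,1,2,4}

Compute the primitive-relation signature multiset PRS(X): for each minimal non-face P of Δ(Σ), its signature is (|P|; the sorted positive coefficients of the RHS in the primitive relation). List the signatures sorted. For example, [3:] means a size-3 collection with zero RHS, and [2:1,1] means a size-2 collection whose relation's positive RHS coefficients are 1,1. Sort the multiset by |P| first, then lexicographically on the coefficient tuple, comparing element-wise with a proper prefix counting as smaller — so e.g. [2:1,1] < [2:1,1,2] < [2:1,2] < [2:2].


Minimal non-faces — 8 found among 9 rays, 26 max cones:

  P={2,6}:  v_{2} + v_{6} = v_{9}  ⟹  sig = [2:1]
  P={1,3}:  v_{1} + v_{3} = v_{5} + v_{6} + v_{7}  ⟹  sig = [2:1,1,1]
  P={2,3,8}:  v_{2} + v_{3} + v_{8} = v_{5}  ⟹  sig = [3:1]
  P={7,8,9}:  v_{7} + v_{8} + v_{9} = v_{1}  ⟹  sig = [3:1]
  P={1,4,5}:  v_{1} + v_{4} + v_{5} = v_{2} + v_{8}  ⟹  sig = [3:1,1]
  P={3,8,9}:  v_{3} + v_{8} + v_{9} = v_{5} + v_{6}  ⟹  sig = [3:1,1]
  P={4,5,6,7}:  v_{4} + v_{5} + v_{6} + v_{7} = 0  ⟹  sig = [4:]
  P={4,5,7,9}:  v_{4} + v_{5} + v_{7} + v_{9} = v_{2}  ⟹  sig = [4:1]

Sorted signature multiset PRS(X):
    |P|=2: 2 collections, coeffs (1), (1,1,1)
    |P|=3: 4 collections, coeffs (1), (1), (1,1), (1,1)
    |P|=4: 2 collections, coeffs (), (1)


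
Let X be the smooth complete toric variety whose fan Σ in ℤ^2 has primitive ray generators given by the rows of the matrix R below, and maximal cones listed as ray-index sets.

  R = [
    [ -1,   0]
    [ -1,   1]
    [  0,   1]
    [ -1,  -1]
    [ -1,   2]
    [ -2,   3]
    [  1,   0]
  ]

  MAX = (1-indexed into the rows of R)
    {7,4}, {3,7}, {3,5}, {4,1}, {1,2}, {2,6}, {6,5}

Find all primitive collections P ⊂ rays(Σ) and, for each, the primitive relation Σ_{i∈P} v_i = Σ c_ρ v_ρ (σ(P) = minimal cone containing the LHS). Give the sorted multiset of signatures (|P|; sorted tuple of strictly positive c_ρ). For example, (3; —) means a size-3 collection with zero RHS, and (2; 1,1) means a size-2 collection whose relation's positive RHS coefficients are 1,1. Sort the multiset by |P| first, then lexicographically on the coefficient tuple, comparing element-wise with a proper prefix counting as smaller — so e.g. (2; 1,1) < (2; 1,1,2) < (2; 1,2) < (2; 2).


The 14 primitive collections of Σ (r=7, n=2):

  {1,7}:  v_{1} + v_{7} = 0 — sig = (2; —)
  {1,3}:  v_{1} + v_{3} = v_{2} — sig = (2; 1)
  {2,3}:  v_{2} + v_{3} = v_{5} — sig = (2; 1)
  {2,5}:  v_{2} + v_{5} = v_{6} — sig = (2; 1)
  {2,7}:  v_{2} + v_{7} = v_{3} — sig = (2; 1)
  {3,4}:  v_{3} + v_{4} = v_{1} — sig = (2; 1)
  {4,5}:  v_{4} + v_{5} = v_{1} + v_{2} — sig = (2; 1,1)
  {6,7}:  v_{6} + v_{7} = v_{3} + v_{5} — sig = (2; 1,1)
  {4,6}:  v_{4} + v_{6} = v_{1} + 2·v_{2} — sig = (2; 1,2)
  {1,5}:  v_{1} + v_{5} = 2·v_{2} — sig = (2; 2)
  {2,4}:  v_{2} + v_{4} = 2·v_{1} — sig = (2; 2)
  {3,6}:  v_{3} + v_{6} = 2·v_{5} — sig = (2; 2)
  {5,7}:  v_{5} + v_{7} = 2·v_{3} — sig = (2; 2)
  {1,6}:  v_{1} + v_{6} = 3·v_{2} — sig = (2; 3)

Sorted signature multiset PRS(X):
    (2; —)
    (2; 1)
    (2; 1)
    (2; 1)
    (2; 1)
    (2; 1)
    (2; 1,1)
    (2; 1,1)
    (2; 1,2)
    (2; 2)
    (2; 2)
    (2; 2)
    (2; 2)
    (2; 3)


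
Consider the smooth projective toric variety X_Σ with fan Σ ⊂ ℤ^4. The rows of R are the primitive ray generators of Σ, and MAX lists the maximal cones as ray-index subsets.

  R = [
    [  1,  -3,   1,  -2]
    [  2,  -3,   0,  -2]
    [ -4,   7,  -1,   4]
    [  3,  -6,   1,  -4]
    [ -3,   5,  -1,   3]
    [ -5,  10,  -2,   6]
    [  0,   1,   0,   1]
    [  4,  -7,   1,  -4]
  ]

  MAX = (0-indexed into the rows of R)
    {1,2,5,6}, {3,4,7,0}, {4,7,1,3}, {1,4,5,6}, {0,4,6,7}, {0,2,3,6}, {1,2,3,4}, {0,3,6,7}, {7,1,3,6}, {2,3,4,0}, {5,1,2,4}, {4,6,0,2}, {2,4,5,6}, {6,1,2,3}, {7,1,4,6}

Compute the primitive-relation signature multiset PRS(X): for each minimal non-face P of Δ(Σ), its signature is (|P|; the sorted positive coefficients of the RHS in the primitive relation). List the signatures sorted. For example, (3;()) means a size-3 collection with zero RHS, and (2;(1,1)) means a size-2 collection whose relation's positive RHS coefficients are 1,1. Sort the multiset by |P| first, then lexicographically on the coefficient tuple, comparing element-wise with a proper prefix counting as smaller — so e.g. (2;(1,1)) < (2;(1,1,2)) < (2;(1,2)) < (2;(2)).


Δ(Σ) — 8 vertices, 7 min non-faces:

  P={2,7}:  v_{2} + v_{7} = 0  ⟹  sig = (2;())
  P={0,1}:  v_{0} + v_{1} = v_{3}  ⟹  sig = (2;(1))
  P={0,5}:  v_{0} + v_{5} = v_{2}  ⟹  sig = (2;(1))
  P={3,5}:  v_{3} + v_{5} = v_{1} + v_{2}  ⟹  sig = (2;(1,1))
  P={5,7}:  v_{5} + v_{7} = v_{1} + v_{4} + v_{6}  ⟹  sig = (2;(1,1,1))
  P={3,4,6}:  v_{3} + v_{4} + v_{6} = 0  ⟹  sig = (3;())
  P={1,2,4,6}:  v_{1} + v_{2} + v_{4} + v_{6} = v_{5}  ⟹  sig = (4;(1))

so the primitive-relation signature multiset is
    |P|=2: 5 collections, coeffs (), (1), (1), (1,1), (1,1,1)
    |P|=3: 1 collection, coeffs ()
    |P|=4: 1 collection, coeffs (1)


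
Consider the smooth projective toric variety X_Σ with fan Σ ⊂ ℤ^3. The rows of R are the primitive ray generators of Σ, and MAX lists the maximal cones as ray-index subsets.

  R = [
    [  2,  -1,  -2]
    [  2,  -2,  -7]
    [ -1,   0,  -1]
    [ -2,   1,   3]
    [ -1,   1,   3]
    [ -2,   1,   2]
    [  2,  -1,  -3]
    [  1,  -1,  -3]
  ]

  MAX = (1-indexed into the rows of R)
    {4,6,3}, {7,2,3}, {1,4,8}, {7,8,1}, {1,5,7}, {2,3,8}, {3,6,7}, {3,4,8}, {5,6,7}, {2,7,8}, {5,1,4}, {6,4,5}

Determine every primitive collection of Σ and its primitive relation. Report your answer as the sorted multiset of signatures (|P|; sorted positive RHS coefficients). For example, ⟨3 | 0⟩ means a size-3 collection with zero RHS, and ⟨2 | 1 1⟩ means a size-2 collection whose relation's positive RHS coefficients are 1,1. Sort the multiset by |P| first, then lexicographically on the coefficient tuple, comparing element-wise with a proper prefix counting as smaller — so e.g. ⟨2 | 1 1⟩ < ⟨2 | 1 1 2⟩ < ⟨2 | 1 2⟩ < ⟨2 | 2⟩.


Primitive collections (11):

  P={1,6}:  v_{1} + v_{6} = 0 ; sig = ⟨2 | 0⟩
  P={4,7}:  v_{4} + v_{7} = 0 ; sig = ⟨2 | 0⟩
  P={5,8}:  v_{5} + v_{8} = 0 ; sig = ⟨2 | 0⟩
  P={1,3}:  v_{1} + v_{3} = v_{8} ; sig = ⟨2 | 1⟩
  P={3,5}:  v_{3} + v_{5} = v_{6} ; sig = ⟨2 | 1⟩
  P={6,8}:  v_{6} + v_{8} = v_{3} ; sig = ⟨2 | 1⟩
  P={2,4}:  v_{2} + v_{4} = v_{3} + v_{8} ; sig = ⟨2 | 1 1⟩
  P={2,5}:  v_{2} + v_{5} = v_{3} + v_{7} ; sig = ⟨2 | 1 1⟩
  P={1,2}:  v_{1} + v_{2} = v_{7} + 2·v_{8} ; sig = ⟨2 | 1 2⟩
  P={2,6}:  v_{2} + v_{6} = 2·v_{3} + v_{7} ; sig = ⟨2 | 1 2⟩
  P={3,7,8}:  v_{3} + v_{7} + v_{8} = v_{2} ; sig = ⟨3 | 1⟩

Hence PRS(X_Σ) =
[⟨2 | 0⟩, ⟨2 | 0⟩, ⟨2 | 0⟩, ⟨2 | 1⟩, ⟨2 | 1⟩, ⟨2 | 1⟩, ⟨2 | 1 1⟩, ⟨2 | 1 1⟩, ⟨2 | 1 2⟩, ⟨2 | 1 2⟩, ⟨3 | 1⟩]


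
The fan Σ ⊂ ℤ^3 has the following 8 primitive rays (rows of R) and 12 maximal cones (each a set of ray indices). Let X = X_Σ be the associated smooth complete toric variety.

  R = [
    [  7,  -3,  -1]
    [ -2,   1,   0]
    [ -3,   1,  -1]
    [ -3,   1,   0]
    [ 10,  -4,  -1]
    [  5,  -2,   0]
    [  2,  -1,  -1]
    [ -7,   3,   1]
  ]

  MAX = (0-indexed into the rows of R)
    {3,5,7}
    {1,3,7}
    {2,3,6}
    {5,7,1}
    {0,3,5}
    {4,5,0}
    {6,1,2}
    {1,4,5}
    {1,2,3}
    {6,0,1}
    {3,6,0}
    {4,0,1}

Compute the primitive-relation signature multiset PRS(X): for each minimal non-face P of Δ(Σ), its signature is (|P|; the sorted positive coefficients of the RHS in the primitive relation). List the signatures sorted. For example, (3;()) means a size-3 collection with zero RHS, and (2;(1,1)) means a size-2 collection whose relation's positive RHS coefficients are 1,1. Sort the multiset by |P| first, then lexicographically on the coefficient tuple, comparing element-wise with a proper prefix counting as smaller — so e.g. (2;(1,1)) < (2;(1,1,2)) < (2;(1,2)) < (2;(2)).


The 14 primitive collections of Σ (r=8, n=3):

  {0,7}:  v_{0} + v_{7} = 0  ⟹  sig = (2;())
  {2,5}:  v_{2} + v_{5} = v_{6}  ⟹  sig = (2;(1))
  {3,4}:  v_{3} + v_{4} = v_{0}  ⟹  sig = (2;(1))
  {5,6}:  v_{5} + v_{6} = v_{0}  ⟹  sig = (2;(1))
  {4,7}:  v_{4} + v_{7} = v_{1} + v_{5}  ⟹  sig = (2;(1,1))
  {6,7}:  v_{6} + v_{7} = v_{1} + v_{3}  ⟹  sig = (2;(1,1))
  {2,4}:  v_{2} + v_{4} = v_{0} + v_{1} + v_{6}  ⟹  sig = (2;(1,1,1))
  {4,6}:  v_{4} + v_{6} = 2·v_{0} + v_{1}  ⟹  sig = (2;(1,2))
  {0,2}:  v_{0} + v_{2} = 2·v_{6}  ⟹  sig = (2;(2))
  {2,7}:  v_{2} + v_{7} = 2·v_{1} + 2·v_{3}  ⟹  sig = (2;(2,2))
  {1,3,5}:  v_{1} + v_{3} + v_{5} = 0  ⟹  sig = (3;())
  {0,1,3}:  v_{0} + v_{1} + v_{3} = v_{6}  ⟹  sig = (3;(1))
  {0,1,5}:  v_{0} + v_{1} + v_{5} = v_{4}  ⟹  sig = (3;(1))
  {1,3,6}:  v_{1} + v_{3} + v_{6} = v_{2}  ⟹  sig = (3;(1))

so the primitive-relation signature multiset is
    (2;())
    (2;(1))
    (2;(1))
    (2;(1))
    (2;(1,1))
    (2;(1,1))
    (2;(1,1,1))
    (2;(1,2))
    (2;(2))
    (2;(2,2))
    (3;())
    (3;(1))
    (3;(1))
    (3;(1))


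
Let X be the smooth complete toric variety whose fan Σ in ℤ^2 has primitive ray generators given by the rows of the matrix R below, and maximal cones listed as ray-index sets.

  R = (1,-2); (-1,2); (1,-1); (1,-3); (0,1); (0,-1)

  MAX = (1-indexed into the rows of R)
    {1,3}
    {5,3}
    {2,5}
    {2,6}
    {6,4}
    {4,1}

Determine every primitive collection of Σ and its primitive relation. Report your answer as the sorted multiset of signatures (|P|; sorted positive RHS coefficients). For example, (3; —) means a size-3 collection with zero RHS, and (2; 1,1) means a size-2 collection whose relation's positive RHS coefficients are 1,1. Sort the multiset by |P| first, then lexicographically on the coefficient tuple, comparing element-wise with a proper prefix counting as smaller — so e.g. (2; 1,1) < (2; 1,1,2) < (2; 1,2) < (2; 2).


Primitive collections (9):

  {1,2}:  v_{1} + v_{2} = 0  →  sig = (2; —)
  {5,6}:  v_{5} + v_{6} = 0  →  sig = (2; —)
  {1,5}:  v_{1} + v_{5} = v_{3}  →  sig = (2; 1)
  {1,6}:  v_{1} + v_{6} = v_{4}  →  sig = (2; 1)
  {2,3}:  v_{2} + v_{3} = v_{5}  →  sig = (2; 1)
  {2,4}:  v_{2} + v_{4} = v_{6}  →  sig = (2; 1)
  {3,6}:  v_{3} + v_{6} = v_{1}  →  sig = (2; 1)
  {4,5}:  v_{4} + v_{5} = v_{1}  →  sig = (2; 1)
  {3,4}:  v_{3} + v_{4} = 2·v_{1}  →  sig = (2; 2)

Sorted signature multiset PRS(X):
[(2; —), (2; —), (2; 1), (2; 1), (2; 1), (2; 1), (2; 1), (2; 1), (2; 2)]


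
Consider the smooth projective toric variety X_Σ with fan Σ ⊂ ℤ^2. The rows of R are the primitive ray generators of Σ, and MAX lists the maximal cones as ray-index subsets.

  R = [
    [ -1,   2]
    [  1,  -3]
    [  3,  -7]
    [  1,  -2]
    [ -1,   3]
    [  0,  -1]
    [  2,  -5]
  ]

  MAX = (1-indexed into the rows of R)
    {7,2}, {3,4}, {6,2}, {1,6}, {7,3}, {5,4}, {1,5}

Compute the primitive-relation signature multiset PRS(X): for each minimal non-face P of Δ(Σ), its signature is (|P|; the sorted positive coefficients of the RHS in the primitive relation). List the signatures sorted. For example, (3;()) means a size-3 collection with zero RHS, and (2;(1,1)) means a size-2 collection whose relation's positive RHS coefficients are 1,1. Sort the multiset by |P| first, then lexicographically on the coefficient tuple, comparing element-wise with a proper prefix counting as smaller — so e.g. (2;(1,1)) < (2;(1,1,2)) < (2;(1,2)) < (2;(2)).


14 collections generate NE(X_Σ); each relation:

  P = {1,4}:  v_{1} + v_{4} = 0 ; sig = (2;())
  P = {2,5}:  v_{2} + v_{5} = 0 ; sig = (2;())
  P = {1,2}:  v_{1} + v_{2} = v_{6} ; sig = (2;(1))
  P = {1,3}:  v_{1} + v_{3} = v_{7} ; sig = (2;(1))
  P = {1,7}:  v_{1} + v_{7} = v_{2} ; sig = (2;(1))
  P = {2,4}:  v_{2} + v_{4} = v_{7} ; sig = (2;(1))
  P = {4,6}:  v_{4} + v_{6} = v_{2} ; sig = (2;(1))
  P = {4,7}:  v_{4} + v_{7} = v_{3} ; sig = (2;(1))
  P = {5,6}:  v_{5} + v_{6} = v_{1} ; sig = (2;(1))
  P = {5,7}:  v_{5} + v_{7} = v_{4} ; sig = (2;(1))
  P = {3,6}:  v_{3} + v_{6} = v_{2} + v_{7} ; sig = (2;(1,1))
  P = {2,3}:  v_{2} + v_{3} = 2·v_{7} ; sig = (2;(2))
  P = {3,5}:  v_{3} + v_{5} = 2·v_{4} ; sig = (2;(2))
  P = {6,7}:  v_{6} + v_{7} = 2·v_{2} ; sig = (2;(2))

Hence PRS(X_Σ) =
{ (2;()) ×2,  (2;(1)) ×8,  (2;(1,1)),  (2;(2)) ×3 }


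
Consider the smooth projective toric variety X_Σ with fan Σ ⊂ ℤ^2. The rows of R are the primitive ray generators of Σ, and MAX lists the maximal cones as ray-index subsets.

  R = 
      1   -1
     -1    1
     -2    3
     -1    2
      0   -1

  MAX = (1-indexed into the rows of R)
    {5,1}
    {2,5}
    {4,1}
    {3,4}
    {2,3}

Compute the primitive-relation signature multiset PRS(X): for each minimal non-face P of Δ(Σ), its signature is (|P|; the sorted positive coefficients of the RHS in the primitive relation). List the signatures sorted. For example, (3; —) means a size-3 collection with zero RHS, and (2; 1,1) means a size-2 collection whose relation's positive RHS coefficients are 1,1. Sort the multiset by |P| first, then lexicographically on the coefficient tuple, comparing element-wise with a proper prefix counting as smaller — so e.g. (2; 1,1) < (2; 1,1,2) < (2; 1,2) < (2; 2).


Primitive collections (5):

  P = {1,2}:  v_{1} + v_{2} = 0  ⟹  sig = (2; —)
  P = {1,3}:  v_{1} + v_{3} = v_{4}  ⟹  sig = (2; 1)
  P = {2,4}:  v_{2} + v_{4} = v_{3}  ⟹  sig = (2; 1)
  P = {4,5}:  v_{4} + v_{5} = v_{2}  ⟹  sig = (2; 1)
  P = {3,5}:  v_{3} + v_{5} = 2·v_{2}  ⟹  sig = (2; 2)

so the primitive-relation signature multiset is
    (2; —)
    (2; 1)
    (2; 1)
    (2; 1)
    (2; 2)


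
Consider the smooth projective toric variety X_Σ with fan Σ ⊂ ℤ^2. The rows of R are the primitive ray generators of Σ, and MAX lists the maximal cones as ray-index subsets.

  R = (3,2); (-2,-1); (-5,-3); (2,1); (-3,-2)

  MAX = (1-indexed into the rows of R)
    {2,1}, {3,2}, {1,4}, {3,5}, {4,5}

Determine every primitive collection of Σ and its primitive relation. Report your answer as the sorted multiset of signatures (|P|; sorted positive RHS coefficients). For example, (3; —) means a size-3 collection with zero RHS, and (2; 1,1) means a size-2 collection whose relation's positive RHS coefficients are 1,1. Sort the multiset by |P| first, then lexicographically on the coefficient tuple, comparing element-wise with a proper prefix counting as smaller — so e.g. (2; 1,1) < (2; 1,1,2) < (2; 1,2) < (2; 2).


Δ(Σ) — 5 vertices, 5 min non-faces:

  • {1,5}:  v_{1} + v_{5} = 0  ⟹  sig = (2; —)
  • {2,4}:  v_{2} + v_{4} = 0  ⟹  sig = (2; —)
  • {1,3}:  v_{1} + v_{3} = v_{2}  ⟹  sig = (2; 1)
  • {2,5}:  v_{2} + v_{5} = v_{3}  ⟹  sig = (2; 1)
  • {3,4}:  v_{3} + v_{4} = v_{5}  ⟹  sig = (2; 1)

so the primitive-relation signature multiset is
[(2; —), (2; —), (2; 1), (2; 1), (2; 1)]
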